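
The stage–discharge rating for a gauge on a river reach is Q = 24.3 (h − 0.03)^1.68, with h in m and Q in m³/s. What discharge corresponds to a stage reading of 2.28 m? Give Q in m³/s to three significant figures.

94.9 m³/s

Q = 24.3 × (2.28 − 0.03)^1.68 = 24.3 × 2.25^1.68 = 94.90 m³/s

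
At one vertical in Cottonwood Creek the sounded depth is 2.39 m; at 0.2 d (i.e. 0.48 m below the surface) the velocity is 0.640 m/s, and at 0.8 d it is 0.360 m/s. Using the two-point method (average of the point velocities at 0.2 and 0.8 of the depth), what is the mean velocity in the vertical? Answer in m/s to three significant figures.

v̄ = (0.640 + 0.360) / 2 = 0.5000 m/s

0.500 m/s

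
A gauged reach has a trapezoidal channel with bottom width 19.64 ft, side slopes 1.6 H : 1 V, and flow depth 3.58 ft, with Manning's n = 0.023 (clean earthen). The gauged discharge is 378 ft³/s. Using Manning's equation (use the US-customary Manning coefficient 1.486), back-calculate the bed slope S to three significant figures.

0.00108

A = (b + z·y)·y = (19.64 + 1.6×3.58)×3.58 = 90.82 ft²
P = b + 2y√(1+z²) = 19.64 + 2×3.58×√(1+1.6²) = 33.15 ft
R = A/P = 90.82/33.15 = 2.740 ft
S = (Q·n / (1.486·A·R^(2/3)))² = (378×0.023 / (1.486×90.82×1.958))² = 0.001083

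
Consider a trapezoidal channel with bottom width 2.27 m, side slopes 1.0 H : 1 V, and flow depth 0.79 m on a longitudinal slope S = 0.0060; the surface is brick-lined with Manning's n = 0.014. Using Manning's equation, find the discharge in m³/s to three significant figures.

8.83 m³/s

A = (b + z·y)·y = (2.27 + 1.0×0.79)×0.79 = 2.417 m²
P = b + 2y√(1+z²) = 2.27 + 2×0.79×√(1+1.0²) = 4.504 m
R = A/P = 2.417/4.504 = 0.5367 m
Q = (1/n)·A·R^(2/3)·S^(1/2) = (1/0.014) × 2.417 × 0.5367^(2/3) × 0.0060^(1/2) = 8.833 m³/s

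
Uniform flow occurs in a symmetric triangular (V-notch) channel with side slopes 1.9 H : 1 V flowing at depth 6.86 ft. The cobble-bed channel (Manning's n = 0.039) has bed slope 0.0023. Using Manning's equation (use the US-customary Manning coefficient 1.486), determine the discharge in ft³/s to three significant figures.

A = z·y² = 1.9×6.86² = 89.41 ft²
P = 2y√(1+z²) = 2×6.86×√(1+1.9²) = 29.46 ft
R = A/P = 89.41/29.46 = 3.035 ft
Q = (1.486/n)·A·R^(2/3)·S^(1/2) = (1.486/0.039) × 89.41 × 3.035^(2/3) × 0.0023^(1/2) = 342.5 ft³/s

343 ft³/s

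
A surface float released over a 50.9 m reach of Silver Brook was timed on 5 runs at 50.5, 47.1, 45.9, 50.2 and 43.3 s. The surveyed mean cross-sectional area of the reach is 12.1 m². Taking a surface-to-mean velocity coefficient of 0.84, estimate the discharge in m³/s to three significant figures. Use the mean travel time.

10.9 m³/s

t̄ = (50.5 + 47.1 + 45.9 + 50.2 + 43.3) / 5 = 47.4 s
v_surface = L / t̄ = 50.9 / 47.4 = 1.074 m/s
v_mean = 0.84 × 1.074 = 0.9020 m/s
Q = A × v_mean = 12.1 × 0.9020 = 10.91 m³/s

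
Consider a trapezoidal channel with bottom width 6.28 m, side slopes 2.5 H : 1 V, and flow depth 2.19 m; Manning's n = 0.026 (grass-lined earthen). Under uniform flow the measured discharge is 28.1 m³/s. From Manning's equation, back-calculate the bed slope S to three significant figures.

0.000503

A = (b + z·y)·y = (6.28 + 2.5×2.19)×2.19 = 25.74 m²
P = b + 2y√(1+z²) = 6.28 + 2×2.19×√(1+2.5²) = 18.07 m
R = A/P = 25.74/18.07 = 1.424 m
S = (Q·n / (1·A·R^(2/3)))² = (28.1×0.026 / (1×25.74×1.266))² = 0.0005026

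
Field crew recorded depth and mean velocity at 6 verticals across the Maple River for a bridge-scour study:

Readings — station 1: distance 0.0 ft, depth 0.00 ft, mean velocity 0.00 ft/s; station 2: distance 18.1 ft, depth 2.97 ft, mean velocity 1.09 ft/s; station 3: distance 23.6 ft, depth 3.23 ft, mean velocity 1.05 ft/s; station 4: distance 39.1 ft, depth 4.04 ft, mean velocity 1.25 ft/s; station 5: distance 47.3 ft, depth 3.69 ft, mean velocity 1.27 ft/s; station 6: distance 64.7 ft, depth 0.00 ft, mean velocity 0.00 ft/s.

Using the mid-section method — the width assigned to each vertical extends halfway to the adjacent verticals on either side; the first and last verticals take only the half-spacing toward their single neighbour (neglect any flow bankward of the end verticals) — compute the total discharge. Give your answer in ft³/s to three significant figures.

194 ft³/s

w_2 = (23.6 − 0.0)/2 = 11.8 ft; q_2 = 1.09 × 2.97 × 11.8 = 38.20 ft³/s
w_3 = (39.1 − 18.1)/2 = 10.5 ft; q_3 = 1.05 × 3.23 × 10.5 = 35.61 ft³/s
w_4 = (47.3 − 23.6)/2 = 11.85 ft; q_4 = 1.25 × 4.04 × 11.85 = 59.84 ft³/s
w_5 = (64.7 − 39.1)/2 = 12.8 ft; q_5 = 1.27 × 3.69 × 12.8 = 59.98 ft³/s
Stations 1, 6 contribute zero (depth or velocity is 0).
Q = Σ qᵢ = 193.6 ft³/s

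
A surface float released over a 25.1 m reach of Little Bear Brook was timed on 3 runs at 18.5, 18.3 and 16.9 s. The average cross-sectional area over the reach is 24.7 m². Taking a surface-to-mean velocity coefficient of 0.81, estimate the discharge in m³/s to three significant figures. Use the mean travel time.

28.1 m³/s

t̄ = (18.5 + 18.3 + 16.9) / 3 = 17.9 s
v_surface = L / t̄ = 25.1 / 17.9 = 1.402 m/s
v_mean = 0.81 × 1.402 = 1.136 m/s
Q = A × v_mean = 24.7 × 1.136 = 28.05 m³/s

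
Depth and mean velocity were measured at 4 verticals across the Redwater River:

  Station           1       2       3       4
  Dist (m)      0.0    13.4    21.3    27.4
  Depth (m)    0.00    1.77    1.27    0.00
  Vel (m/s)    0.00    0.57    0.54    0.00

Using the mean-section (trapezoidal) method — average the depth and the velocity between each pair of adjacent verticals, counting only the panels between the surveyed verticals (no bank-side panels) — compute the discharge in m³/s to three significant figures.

Panel 1-2: Δb = 13.4 m, d̄ = (0.00+1.77)/2 = 0.885, v̄ = (0.00+0.57)/2 = 0.285 → q = 13.4×0.885×0.285 = 3.380 m³/s
Panel 2-3: Δb = 7.9 m, d̄ = (1.77+1.27)/2 = 1.52, v̄ = (0.57+0.54)/2 = 0.555 → q = 7.9×1.52×0.555 = 6.664 m³/s
Panel 3-4: Δb = 6.1 m, d̄ = (1.27+0.00)/2 = 0.635, v̄ = (0.54+0.00)/2 = 0.27 → q = 6.1×0.635×0.27 = 1.046 m³/s
Q = Σ q = 11.09 m³/s

11.1 m³/s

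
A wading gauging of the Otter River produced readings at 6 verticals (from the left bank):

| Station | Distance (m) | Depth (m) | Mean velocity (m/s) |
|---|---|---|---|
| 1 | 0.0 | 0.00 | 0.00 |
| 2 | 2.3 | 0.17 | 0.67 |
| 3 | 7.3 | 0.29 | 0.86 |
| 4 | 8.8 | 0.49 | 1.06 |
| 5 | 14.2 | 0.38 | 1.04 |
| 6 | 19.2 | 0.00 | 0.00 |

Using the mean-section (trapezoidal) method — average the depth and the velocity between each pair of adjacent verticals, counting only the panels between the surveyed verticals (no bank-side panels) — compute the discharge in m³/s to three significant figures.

Panel 1-2: Δb = 2.3 m, d̄ = (0.00+0.17)/2 = 0.085, v̄ = (0.00+0.67)/2 = 0.335 → q = 2.3×0.085×0.335 = 0.06549 m³/s
Panel 2-3: Δb = 5 m, d̄ = (0.17+0.29)/2 = 0.23, v̄ = (0.67+0.86)/2 = 0.765 → q = 5×0.23×0.765 = 0.8798 m³/s
Panel 3-4: Δb = 1.5 m, d̄ = (0.29+0.49)/2 = 0.39, v̄ = (0.86+1.06)/2 = 0.96 → q = 1.5×0.39×0.96 = 0.5616 m³/s
Panel 4-5: Δb = 5.4 m, d̄ = (0.49+0.38)/2 = 0.435, v̄ = (1.06+1.04)/2 = 1.05 → q = 5.4×0.435×1.05 = 2.466 m³/s
Panel 5-6: Δb = 5 m, d̄ = (0.38+0.00)/2 = 0.19, v̄ = (1.04+0.00)/2 = 0.52 → q = 5×0.19×0.52 = 0.4940 m³/s
Q = Σ q = 4.467 m³/s

4.47 m³/s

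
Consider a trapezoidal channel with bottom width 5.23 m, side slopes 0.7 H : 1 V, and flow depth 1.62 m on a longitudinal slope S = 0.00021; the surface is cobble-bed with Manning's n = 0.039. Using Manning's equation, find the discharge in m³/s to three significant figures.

4.14 m³/s

A = (b + z·y)·y = (5.23 + 0.7×1.62)×1.62 = 10.31 m²
P = b + 2y√(1+z²) = 5.23 + 2×1.62×√(1+0.7²) = 9.185 m
R = A/P = 10.31/9.185 = 1.122 m
Q = (1/n)·A·R^(2/3)·S^(1/2) = (1/0.039) × 10.31 × 1.122^(2/3) × 0.00021^(1/2) = 4.137 m³/s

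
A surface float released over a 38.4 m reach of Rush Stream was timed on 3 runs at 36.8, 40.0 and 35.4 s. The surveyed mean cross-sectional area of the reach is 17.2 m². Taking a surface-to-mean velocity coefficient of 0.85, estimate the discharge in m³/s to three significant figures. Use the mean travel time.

15.0 m³/s

t̄ = (36.8 + 40.0 + 35.4) / 3 = 37.4 s
v_surface = L / t̄ = 38.4 / 37.4 = 1.027 m/s
v_mean = 0.85 × 1.027 = 0.8727 m/s
Q = A × v_mean = 17.2 × 0.8727 = 15.01 m³/s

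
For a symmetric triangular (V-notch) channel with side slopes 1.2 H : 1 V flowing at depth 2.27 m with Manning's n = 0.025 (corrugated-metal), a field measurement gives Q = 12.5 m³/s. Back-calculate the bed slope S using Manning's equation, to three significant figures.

0.00307

A = z·y² = 1.2×2.27² = 6.183 m²
P = 2y√(1+z²) = 2×2.27×√(1+1.2²) = 7.092 m
R = A/P = 6.183/7.092 = 0.8719 m
S = (Q·n / (1·A·R^(2/3)))² = (12.5×0.025 / (1×6.183×0.9127))² = 0.003066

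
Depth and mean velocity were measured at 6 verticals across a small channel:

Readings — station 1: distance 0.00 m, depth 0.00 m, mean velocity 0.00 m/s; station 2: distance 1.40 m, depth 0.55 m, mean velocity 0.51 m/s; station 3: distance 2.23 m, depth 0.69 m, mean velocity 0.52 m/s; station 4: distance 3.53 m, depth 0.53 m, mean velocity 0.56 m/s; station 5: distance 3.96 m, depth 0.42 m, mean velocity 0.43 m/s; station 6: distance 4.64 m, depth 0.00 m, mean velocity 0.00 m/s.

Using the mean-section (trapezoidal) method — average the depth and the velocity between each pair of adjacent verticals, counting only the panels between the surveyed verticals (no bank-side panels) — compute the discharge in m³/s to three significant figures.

Panel 1-2: Δb = 1.4 m, d̄ = (0.00+0.55)/2 = 0.275, v̄ = (0.00+0.51)/2 = 0.255 → q = 1.4×0.275×0.255 = 0.09818 m³/s
Panel 2-3: Δb = 0.83 m, d̄ = (0.55+0.69)/2 = 0.62, v̄ = (0.51+0.52)/2 = 0.515 → q = 0.83×0.62×0.515 = 0.2650 m³/s
Panel 3-4: Δb = 1.3 m, d̄ = (0.69+0.53)/2 = 0.61, v̄ = (0.52+0.56)/2 = 0.54 → q = 1.3×0.61×0.54 = 0.4282 m³/s
Panel 4-5: Δb = 0.43 m, d̄ = (0.53+0.42)/2 = 0.475, v̄ = (0.56+0.43)/2 = 0.495 → q = 0.43×0.475×0.495 = 0.1011 m³/s
Panel 5-6: Δb = 0.68 m, d̄ = (0.42+0.00)/2 = 0.21, v̄ = (0.43+0.00)/2 = 0.215 → q = 0.68×0.21×0.215 = 0.03070 m³/s
Q = Σ q = 0.9232 m³/s

0.923 m³/s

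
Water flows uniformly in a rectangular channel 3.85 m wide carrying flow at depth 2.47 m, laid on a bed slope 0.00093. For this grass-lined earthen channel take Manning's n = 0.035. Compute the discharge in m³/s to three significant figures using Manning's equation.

8.73 m³/s

A = b·y = 3.85 × 2.47 = 9.510 m²
P = b + 2y = 3.85 + 2×2.47 = 8.790 m
R = A/P = 9.510/8.790 = 1.082 m
Q = (1/n)·A·R^(2/3)·S^(1/2) = (1/0.035) × 9.510 × 1.082^(2/3) × 0.00093^(1/2) = 8.732 m³/s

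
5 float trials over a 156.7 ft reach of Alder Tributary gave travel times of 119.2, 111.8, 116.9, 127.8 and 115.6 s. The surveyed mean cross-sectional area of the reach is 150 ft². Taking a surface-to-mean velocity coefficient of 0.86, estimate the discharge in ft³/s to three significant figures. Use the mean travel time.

t̄ = (119.2 + 111.8 + 116.9 + 127.8 + 115.6) / 5 = 118.26 s
v_surface = L / t̄ = 156.7 / 118.26 = 1.325 ft/s
v_mean = 0.86 × 1.325 = 1.140 ft/s
Q = A × v_mean = 150 × 1.140 = 170.9 ft³/s

171 ft³/s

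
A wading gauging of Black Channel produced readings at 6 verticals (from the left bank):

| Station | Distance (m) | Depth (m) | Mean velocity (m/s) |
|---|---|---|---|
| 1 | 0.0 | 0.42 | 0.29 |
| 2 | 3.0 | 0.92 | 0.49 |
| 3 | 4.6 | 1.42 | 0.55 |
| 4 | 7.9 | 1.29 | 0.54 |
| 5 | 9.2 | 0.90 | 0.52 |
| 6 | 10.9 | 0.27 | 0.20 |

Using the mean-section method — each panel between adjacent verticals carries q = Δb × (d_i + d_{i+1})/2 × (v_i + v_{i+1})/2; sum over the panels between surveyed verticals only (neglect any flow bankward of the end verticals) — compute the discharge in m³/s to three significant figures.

Panel 1-2: Δb = 3 m, d̄ = (0.42+0.92)/2 = 0.67, v̄ = (0.29+0.49)/2 = 0.39 → q = 3×0.67×0.39 = 0.7839 m³/s
Panel 2-3: Δb = 1.6 m, d̄ = (0.92+1.42)/2 = 1.17, v̄ = (0.49+0.55)/2 = 0.52 → q = 1.6×1.17×0.52 = 0.9734 m³/s
Panel 3-4: Δb = 3.3 m, d̄ = (1.42+1.29)/2 = 1.355, v̄ = (0.55+0.54)/2 = 0.545 → q = 3.3×1.355×0.545 = 2.437 m³/s
Panel 4-5: Δb = 1.3 m, d̄ = (1.29+0.90)/2 = 1.095, v̄ = (0.54+0.52)/2 = 0.53 → q = 1.3×1.095×0.53 = 0.7545 m³/s
Panel 5-6: Δb = 1.7 m, d̄ = (0.90+0.27)/2 = 0.585, v̄ = (0.52+0.20)/2 = 0.36 → q = 1.7×0.585×0.36 = 0.3580 m³/s
Q = Σ q = 5.307 m³/s

5.31 m³/s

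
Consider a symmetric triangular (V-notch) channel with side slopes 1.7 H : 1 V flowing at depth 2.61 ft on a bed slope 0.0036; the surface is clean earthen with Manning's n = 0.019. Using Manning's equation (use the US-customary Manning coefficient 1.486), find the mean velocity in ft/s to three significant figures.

5.08 ft/s

A = z·y² = 1.7×2.61² = 11.58 ft²
P = 2y√(1+z²) = 2×2.61×√(1+1.7²) = 10.30 ft
R = A/P = 11.58/10.30 = 1.125 ft
Q = (1.486/n)·A·R^(2/3)·S^(1/2) = (1.486/0.019) × 11.58 × 1.125^(2/3) × 0.0036^(1/2) = 58.78 ft³/s
V = Q/A = 58.78/11.58 = 5.075 ft/s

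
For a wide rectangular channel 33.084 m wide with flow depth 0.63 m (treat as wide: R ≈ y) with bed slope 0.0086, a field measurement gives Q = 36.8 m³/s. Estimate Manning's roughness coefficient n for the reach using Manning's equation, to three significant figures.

0.0386

A = b·y = 33.084 × 0.63 = 20.84 m²
Wide channel: R ≈ y = 0.63 m
n = (1/Q)·A·R^(2/3)·S^(1/2) = (1/36.8) × 20.84 × 0.7349 × 0.09274 = 0.03860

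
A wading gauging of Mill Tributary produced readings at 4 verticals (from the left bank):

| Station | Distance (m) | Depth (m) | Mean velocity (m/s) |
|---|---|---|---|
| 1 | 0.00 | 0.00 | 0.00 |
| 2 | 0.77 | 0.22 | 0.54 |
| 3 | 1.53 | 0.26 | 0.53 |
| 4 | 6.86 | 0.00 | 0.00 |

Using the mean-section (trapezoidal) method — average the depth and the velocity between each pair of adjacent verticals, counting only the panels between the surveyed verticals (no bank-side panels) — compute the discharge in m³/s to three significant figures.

0.304 m³/s

Panel 1-2: Δb = 0.77 m, d̄ = (0.00+0.22)/2 = 0.11, v̄ = (0.00+0.54)/2 = 0.27 → q = 0.77×0.11×0.27 = 0.02287 m³/s
Panel 2-3: Δb = 0.76 m, d̄ = (0.22+0.26)/2 = 0.24, v̄ = (0.54+0.53)/2 = 0.535 → q = 0.76×0.24×0.535 = 0.09758 m³/s
Panel 3-4: Δb = 5.33 m, d̄ = (0.26+0.00)/2 = 0.13, v̄ = (0.53+0.00)/2 = 0.265 → q = 5.33×0.13×0.265 = 0.1836 m³/s
Q = Σ q = 0.3041 m³/s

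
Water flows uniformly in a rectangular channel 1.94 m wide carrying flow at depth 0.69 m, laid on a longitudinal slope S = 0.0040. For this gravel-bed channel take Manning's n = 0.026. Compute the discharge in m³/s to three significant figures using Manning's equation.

A = b·y = 1.94 × 0.69 = 1.339 m²
P = b + 2y = 1.94 + 2×0.69 = 3.320 m
R = A/P = 1.339/3.320 = 0.4032 m
Q = (1/n)·A·R^(2/3)·S^(1/2) = (1/0.026) × 1.339 × 0.4032^(2/3) × 0.0040^(1/2) = 1.777 m³/s

1.78 m³/s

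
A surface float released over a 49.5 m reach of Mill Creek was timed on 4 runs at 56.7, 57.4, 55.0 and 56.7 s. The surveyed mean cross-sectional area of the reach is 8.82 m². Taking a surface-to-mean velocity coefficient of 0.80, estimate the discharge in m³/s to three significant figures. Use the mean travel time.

t̄ = (56.7 + 57.4 + 55.0 + 56.7) / 4 = 56.45 s
v_surface = L / t̄ = 49.5 / 56.45 = 0.8769 m/s
v_mean = 0.80 × 0.8769 = 0.7015 m/s
Q = A × v_mean = 8.82 × 0.7015 = 6.187 m³/s

6.19 m³/s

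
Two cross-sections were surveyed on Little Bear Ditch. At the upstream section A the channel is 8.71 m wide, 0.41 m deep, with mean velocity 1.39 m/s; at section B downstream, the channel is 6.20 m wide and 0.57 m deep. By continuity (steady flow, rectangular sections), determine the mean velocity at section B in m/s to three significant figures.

Q = A₁V₁ = (8.71×0.41) × 1.39 = 4.964 m³/s
A₂ = 6.20 × 0.57 = 3.534 m²
V₂ = Q/A₂ = 4.964/3.534 = 1.405 m/s

1.40 m/s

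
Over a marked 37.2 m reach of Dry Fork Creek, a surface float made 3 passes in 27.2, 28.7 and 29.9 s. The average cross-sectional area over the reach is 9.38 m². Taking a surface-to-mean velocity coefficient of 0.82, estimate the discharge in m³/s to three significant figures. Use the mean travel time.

10.0 m³/s

t̄ = (27.2 + 28.7 + 29.9) / 3 = 28.6 s
v_surface = L / t̄ = 37.2 / 28.6 = 1.301 m/s
v_mean = 0.82 × 1.301 = 1.067 m/s
Q = A × v_mean = 9.38 × 1.067 = 10.00 m³/s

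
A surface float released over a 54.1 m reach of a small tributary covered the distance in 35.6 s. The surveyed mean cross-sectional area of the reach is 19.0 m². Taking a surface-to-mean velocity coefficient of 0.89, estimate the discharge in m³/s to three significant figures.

25.7 m³/s

v_surface = L / t̄ = 54.1 / 35.6 = 1.520 m/s
v_mean = 0.89 × 1.520 = 1.353 m/s
Q = A × v_mean = 19.0 × 1.353 = 25.70 m³/s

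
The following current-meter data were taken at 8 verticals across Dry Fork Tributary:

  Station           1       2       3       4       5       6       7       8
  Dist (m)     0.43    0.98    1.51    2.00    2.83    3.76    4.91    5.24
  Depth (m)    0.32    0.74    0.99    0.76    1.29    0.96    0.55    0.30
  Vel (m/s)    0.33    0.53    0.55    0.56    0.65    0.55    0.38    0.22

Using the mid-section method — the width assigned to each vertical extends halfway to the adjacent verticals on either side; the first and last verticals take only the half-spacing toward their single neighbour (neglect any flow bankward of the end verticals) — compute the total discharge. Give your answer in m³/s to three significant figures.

w_1 = (0.98 − 0.43)/2 = 0.275 m; q_1 = 0.33 × 0.32 × 0.275 = 0.02904 m³/s
w_2 = (1.51 − 0.43)/2 = 0.54 m; q_2 = 0.53 × 0.74 × 0.54 = 0.2118 m³/s
w_3 = (2.00 − 0.98)/2 = 0.51 m; q_3 = 0.55 × 0.99 × 0.51 = 0.2777 m³/s
w_4 = (2.83 − 1.51)/2 = 0.66 m; q_4 = 0.56 × 0.76 × 0.66 = 0.2809 m³/s
w_5 = (3.76 − 2.00)/2 = 0.88 m; q_5 = 0.65 × 1.29 × 0.88 = 0.7379 m³/s
w_6 = (4.91 − 2.83)/2 = 1.04 m; q_6 = 0.55 × 0.96 × 1.04 = 0.5491 m³/s
w_7 = (5.24 − 3.76)/2 = 0.74 m; q_7 = 0.38 × 0.55 × 0.74 = 0.1547 m³/s
w_8 = (5.24 − 4.91)/2 = 0.165 m; q_8 = 0.22 × 0.30 × 0.165 = 0.01089 m³/s
Q = Σ qᵢ = 2.252 m³/s

2.25 m³/s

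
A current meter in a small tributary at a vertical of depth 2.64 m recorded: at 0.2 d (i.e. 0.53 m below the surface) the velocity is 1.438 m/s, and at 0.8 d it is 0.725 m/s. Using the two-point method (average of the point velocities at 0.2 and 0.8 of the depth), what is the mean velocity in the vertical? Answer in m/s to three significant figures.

v̄ = (1.438 + 0.725) / 2 = 1.082 m/s

1.08 m/s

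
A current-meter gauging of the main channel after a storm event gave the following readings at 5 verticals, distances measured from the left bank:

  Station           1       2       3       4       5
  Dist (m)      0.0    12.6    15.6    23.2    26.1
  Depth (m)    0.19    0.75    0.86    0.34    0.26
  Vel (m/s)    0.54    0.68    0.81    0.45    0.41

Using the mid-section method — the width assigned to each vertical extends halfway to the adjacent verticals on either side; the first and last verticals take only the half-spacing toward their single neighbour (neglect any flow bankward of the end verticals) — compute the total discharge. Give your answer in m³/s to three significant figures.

w_1 = (12.6 − 0.0)/2 = 6.3 m; q_1 = 0.54 × 0.19 × 6.3 = 0.6464 m³/s
w_2 = (15.6 − 0.0)/2 = 7.8 m; q_2 = 0.68 × 0.75 × 7.8 = 3.978 m³/s
w_3 = (23.2 − 12.6)/2 = 5.3 m; q_3 = 0.81 × 0.86 × 5.3 = 3.692 m³/s
w_4 = (26.1 − 15.6)/2 = 5.25 m; q_4 = 0.45 × 0.34 × 5.25 = 0.8033 m³/s
w_5 = (26.1 − 23.2)/2 = 1.45 m; q_5 = 0.41 × 0.26 × 1.45 = 0.1546 m³/s
Q = Σ qᵢ = 9.274 m³/s

9.27 m³/s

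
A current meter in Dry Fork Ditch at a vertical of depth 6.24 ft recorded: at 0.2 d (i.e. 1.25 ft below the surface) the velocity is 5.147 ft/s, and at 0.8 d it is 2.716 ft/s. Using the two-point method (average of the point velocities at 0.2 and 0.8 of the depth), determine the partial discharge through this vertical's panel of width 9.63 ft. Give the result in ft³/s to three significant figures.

v̄ = (5.147 + 2.716) / 2 = 3.932 ft/s
q = v̄ × d × w = 3.932 × 6.24 × 9.63 = 236.2 ft³/s

236 ft³/s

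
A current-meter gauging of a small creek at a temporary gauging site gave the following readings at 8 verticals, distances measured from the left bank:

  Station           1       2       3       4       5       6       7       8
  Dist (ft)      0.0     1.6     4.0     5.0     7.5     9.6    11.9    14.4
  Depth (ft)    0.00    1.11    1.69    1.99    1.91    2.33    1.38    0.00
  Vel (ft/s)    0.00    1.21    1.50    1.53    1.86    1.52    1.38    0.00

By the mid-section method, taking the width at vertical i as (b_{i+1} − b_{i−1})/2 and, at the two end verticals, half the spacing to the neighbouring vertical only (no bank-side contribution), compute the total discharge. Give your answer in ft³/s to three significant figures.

32.9 ft³/s

w_2 = (4.0 − 0.0)/2 = 2 ft; q_2 = 1.21 × 1.11 × 2 = 2.686 ft³/s
w_3 = (5.0 − 1.6)/2 = 1.7 ft; q_3 = 1.50 × 1.69 × 1.7 = 4.310 ft³/s
w_4 = (7.5 − 4.0)/2 = 1.75 ft; q_4 = 1.53 × 1.99 × 1.75 = 5.328 ft³/s
w_5 = (9.6 − 5.0)/2 = 2.3 ft; q_5 = 1.86 × 1.91 × 2.3 = 8.171 ft³/s
w_6 = (11.9 − 7.5)/2 = 2.2 ft; q_6 = 1.52 × 2.33 × 2.2 = 7.792 ft³/s
w_7 = (14.4 − 9.6)/2 = 2.4 ft; q_7 = 1.38 × 1.38 × 2.4 = 4.571 ft³/s
Stations 1, 8 contribute zero (depth or velocity is 0).
Q = Σ qᵢ = 32.86 ft³/s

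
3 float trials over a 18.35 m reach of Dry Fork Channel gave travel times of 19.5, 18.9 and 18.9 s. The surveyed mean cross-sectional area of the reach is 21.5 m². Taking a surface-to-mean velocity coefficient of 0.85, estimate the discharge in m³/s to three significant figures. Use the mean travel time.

17.6 m³/s

t̄ = (19.5 + 18.9 + 18.9) / 3 = 19.1 s
v_surface = L / t̄ = 18.35 / 19.1 = 0.9607 m/s
v_mean = 0.85 × 0.9607 = 0.8166 m/s
Q = A × v_mean = 21.5 × 0.8166 = 17.56 m³/s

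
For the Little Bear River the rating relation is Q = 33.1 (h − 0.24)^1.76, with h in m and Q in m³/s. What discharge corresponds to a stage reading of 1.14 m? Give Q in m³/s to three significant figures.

27.5 m³/s

Q = 33.1 × (1.14 − 0.24)^1.76 = 33.1 × 0.9^1.76 = 27.50 m³/s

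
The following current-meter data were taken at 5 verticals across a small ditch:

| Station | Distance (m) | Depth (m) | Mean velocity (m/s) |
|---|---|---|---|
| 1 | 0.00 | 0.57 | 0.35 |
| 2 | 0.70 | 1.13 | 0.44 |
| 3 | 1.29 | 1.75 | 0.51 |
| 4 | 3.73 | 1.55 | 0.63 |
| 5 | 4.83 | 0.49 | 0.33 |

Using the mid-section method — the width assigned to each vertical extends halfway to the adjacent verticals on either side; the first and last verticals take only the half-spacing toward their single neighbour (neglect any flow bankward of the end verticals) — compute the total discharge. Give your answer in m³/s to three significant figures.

w_1 = (0.70 − 0.00)/2 = 0.35 m; q_1 = 0.35 × 0.57 × 0.35 = 0.06983 m³/s
w_2 = (1.29 − 0.00)/2 = 0.645 m; q_2 = 0.44 × 1.13 × 0.645 = 0.3207 m³/s
w_3 = (3.73 − 0.70)/2 = 1.515 m; q_3 = 0.51 × 1.75 × 1.515 = 1.352 m³/s
w_4 = (4.83 − 1.29)/2 = 1.77 m; q_4 = 0.63 × 1.55 × 1.77 = 1.728 m³/s
w_5 = (4.83 − 3.73)/2 = 0.55 m; q_5 = 0.33 × 0.49 × 0.55 = 0.08894 m³/s
Q = Σ qᵢ = 3.560 m³/s

3.56 m³/s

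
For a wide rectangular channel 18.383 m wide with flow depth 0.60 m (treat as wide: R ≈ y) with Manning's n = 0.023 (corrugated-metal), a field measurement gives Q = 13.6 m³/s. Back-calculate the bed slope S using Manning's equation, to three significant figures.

A = b·y = 18.383 × 0.60 = 11.03 m²
Wide channel: R ≈ y = 0.60 m
S = (Q·n / (1·A·R^(2/3)))² = (13.6×0.023 / (1×11.03×0.7114))² = 0.001589

0.00159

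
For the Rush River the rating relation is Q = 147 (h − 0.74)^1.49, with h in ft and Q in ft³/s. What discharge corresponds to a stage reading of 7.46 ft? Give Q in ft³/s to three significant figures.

2510 ft³/s

Q = 147 × (7.46 − 0.74)^1.49 = 147 × 6.72^1.49 = 2512 ft³/s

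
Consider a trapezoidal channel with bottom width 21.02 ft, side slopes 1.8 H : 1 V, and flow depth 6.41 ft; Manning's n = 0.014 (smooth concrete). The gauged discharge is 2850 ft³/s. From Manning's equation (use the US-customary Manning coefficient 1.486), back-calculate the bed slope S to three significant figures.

A = (b + z·y)·y = (21.02 + 1.8×6.41)×6.41 = 208.7 ft²
P = b + 2y√(1+z²) = 21.02 + 2×6.41×√(1+1.8²) = 47.42 ft
R = A/P = 208.7/47.42 = 4.401 ft
S = (Q·n / (1.486·A·R^(2/3)))² = (2850×0.014 / (1.486×208.7×2.686))² = 0.002295

0.00229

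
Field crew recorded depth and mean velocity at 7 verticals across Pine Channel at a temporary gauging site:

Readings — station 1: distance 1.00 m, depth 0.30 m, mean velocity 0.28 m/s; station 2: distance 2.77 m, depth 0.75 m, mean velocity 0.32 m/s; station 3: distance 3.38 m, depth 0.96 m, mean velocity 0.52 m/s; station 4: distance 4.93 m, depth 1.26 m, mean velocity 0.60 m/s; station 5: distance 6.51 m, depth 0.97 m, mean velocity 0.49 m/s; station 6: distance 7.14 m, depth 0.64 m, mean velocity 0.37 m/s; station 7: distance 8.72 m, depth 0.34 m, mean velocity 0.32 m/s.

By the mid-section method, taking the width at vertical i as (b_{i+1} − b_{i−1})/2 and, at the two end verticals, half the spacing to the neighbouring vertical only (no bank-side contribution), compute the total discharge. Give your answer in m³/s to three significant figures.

w_1 = (2.77 − 1.00)/2 = 0.885 m; q_1 = 0.28 × 0.30 × 0.885 = 0.07434 m³/s
w_2 = (3.38 − 1.00)/2 = 1.19 m; q_2 = 0.32 × 0.75 × 1.19 = 0.2856 m³/s
w_3 = (4.93 − 2.77)/2 = 1.08 m; q_3 = 0.52 × 0.96 × 1.08 = 0.5391 m³/s
w_4 = (6.51 − 3.38)/2 = 1.565 m; q_4 = 0.60 × 1.26 × 1.565 = 1.183 m³/s
w_5 = (7.14 − 4.93)/2 = 1.105 m; q_5 = 0.49 × 0.97 × 1.105 = 0.5252 m³/s
w_6 = (8.72 − 6.51)/2 = 1.105 m; q_6 = 0.37 × 0.64 × 1.105 = 0.2617 m³/s
w_7 = (8.72 − 7.14)/2 = 0.79 m; q_7 = 0.32 × 0.34 × 0.79 = 0.08595 m³/s
Q = Σ qᵢ = 2.955 m³/s

2.96 m³/s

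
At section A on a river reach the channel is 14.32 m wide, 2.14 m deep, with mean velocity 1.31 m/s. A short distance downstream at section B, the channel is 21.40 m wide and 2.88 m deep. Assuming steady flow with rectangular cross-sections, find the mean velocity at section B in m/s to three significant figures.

Q = A₁V₁ = (14.32×2.14) × 1.31 = 40.14 m³/s
A₂ = 21.40 × 2.88 = 61.63 m²
V₂ = Q/A₂ = 40.14/61.63 = 0.6514 m/s

0.651 m/s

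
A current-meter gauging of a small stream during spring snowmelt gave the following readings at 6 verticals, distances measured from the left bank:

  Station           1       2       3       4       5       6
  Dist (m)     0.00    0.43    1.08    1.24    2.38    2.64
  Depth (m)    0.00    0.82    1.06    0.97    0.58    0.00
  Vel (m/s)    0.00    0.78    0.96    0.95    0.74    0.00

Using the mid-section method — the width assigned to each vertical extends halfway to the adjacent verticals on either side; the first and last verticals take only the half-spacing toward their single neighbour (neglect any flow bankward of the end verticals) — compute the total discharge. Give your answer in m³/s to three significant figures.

w_2 = (1.08 − 0.00)/2 = 0.54 m; q_2 = 0.78 × 0.82 × 0.54 = 0.3454 m³/s
w_3 = (1.24 − 0.43)/2 = 0.405 m; q_3 = 0.96 × 1.06 × 0.405 = 0.4121 m³/s
w_4 = (2.38 − 1.08)/2 = 0.65 m; q_4 = 0.95 × 0.97 × 0.65 = 0.5990 m³/s
w_5 = (2.64 − 1.24)/2 = 0.7 m; q_5 = 0.74 × 0.58 × 0.7 = 0.3004 m³/s
Stations 1, 6 contribute zero (depth or velocity is 0).
Q = Σ qᵢ = 1.657 m³/s

1.66 m³/s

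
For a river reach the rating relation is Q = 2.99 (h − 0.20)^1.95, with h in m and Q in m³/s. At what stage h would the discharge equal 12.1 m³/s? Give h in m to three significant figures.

2.25 m

h − h₀ = (Q/C)^(1/b) = (12.1/2.99)^(1/1.95) = 2.048 m
h = 0.20 + 2.048 = 2.248 m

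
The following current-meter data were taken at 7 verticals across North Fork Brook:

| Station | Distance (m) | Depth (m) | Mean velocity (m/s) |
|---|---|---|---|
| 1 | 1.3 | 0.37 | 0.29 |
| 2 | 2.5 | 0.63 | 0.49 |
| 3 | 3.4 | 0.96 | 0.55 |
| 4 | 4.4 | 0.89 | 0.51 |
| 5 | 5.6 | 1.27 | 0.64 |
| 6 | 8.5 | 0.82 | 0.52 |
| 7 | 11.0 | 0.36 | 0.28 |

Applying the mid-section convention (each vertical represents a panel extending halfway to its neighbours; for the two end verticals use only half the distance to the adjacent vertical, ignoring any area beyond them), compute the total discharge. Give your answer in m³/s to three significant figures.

w_1 = (2.5 − 1.3)/2 = 0.6 m; q_1 = 0.29 × 0.37 × 0.6 = 0.06438 m³/s
w_2 = (3.4 − 1.3)/2 = 1.05 m; q_2 = 0.49 × 0.63 × 1.05 = 0.3241 m³/s
w_3 = (4.4 − 2.5)/2 = 0.95 m; q_3 = 0.55 × 0.96 × 0.95 = 0.5016 m³/s
w_4 = (5.6 − 3.4)/2 = 1.1 m; q_4 = 0.51 × 0.89 × 1.1 = 0.4993 m³/s
w_5 = (8.5 − 4.4)/2 = 2.05 m; q_5 = 0.64 × 1.27 × 2.05 = 1.666 m³/s
w_6 = (11.0 − 5.6)/2 = 2.7 m; q_6 = 0.52 × 0.82 × 2.7 = 1.151 m³/s
w_7 = (11.0 − 8.5)/2 = 1.25 m; q_7 = 0.28 × 0.36 × 1.25 = 0.1260 m³/s
Q = Σ qᵢ = 4.333 m³/s

4.33 m³/s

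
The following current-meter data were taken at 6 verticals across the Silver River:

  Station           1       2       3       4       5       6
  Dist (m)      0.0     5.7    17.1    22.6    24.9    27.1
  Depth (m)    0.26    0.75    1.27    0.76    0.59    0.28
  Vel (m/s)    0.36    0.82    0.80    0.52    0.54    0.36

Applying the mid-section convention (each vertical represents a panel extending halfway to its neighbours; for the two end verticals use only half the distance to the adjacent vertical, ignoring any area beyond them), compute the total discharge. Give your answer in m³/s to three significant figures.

16.5 m³/s

w_1 = (5.7 − 0.0)/2 = 2.85 m; q_1 = 0.36 × 0.26 × 2.85 = 0.2668 m³/s
w_2 = (17.1 − 0.0)/2 = 8.55 m; q_2 = 0.82 × 0.75 × 8.55 = 5.258 m³/s
w_3 = (22.6 − 5.7)/2 = 8.45 m; q_3 = 0.80 × 1.27 × 8.45 = 8.585 m³/s
w_4 = (24.9 − 17.1)/2 = 3.9 m; q_4 = 0.52 × 0.76 × 3.9 = 1.541 m³/s
w_5 = (27.1 − 22.6)/2 = 2.25 m; q_5 = 0.54 × 0.59 × 2.25 = 0.7169 m³/s
w_6 = (27.1 − 24.9)/2 = 1.1 m; q_6 = 0.36 × 0.28 × 1.1 = 0.1109 m³/s
Q = Σ qᵢ = 16.48 m³/s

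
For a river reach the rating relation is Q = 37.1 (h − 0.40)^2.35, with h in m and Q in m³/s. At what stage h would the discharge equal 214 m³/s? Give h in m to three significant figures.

h − h₀ = (Q/C)^(1/b) = (214/37.1)^(1/2.35) = 2.108 m
h = 0.40 + 2.108 = 2.508 m

2.51 m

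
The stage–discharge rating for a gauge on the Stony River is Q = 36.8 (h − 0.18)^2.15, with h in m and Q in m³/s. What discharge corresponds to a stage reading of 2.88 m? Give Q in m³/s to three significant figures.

Q = 36.8 × (2.88 − 0.18)^2.15 = 36.8 × 2.7^2.15 = 311.4 m³/s

311 m³/s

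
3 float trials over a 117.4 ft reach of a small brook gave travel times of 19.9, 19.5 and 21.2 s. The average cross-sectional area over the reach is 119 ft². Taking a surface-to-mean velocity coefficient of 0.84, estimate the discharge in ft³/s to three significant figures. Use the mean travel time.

t̄ = (19.9 + 19.5 + 21.2) / 3 = 20.2 s
v_surface = L / t̄ = 117.4 / 20.2 = 5.812 ft/s
v_mean = 0.84 × 5.812 = 4.882 ft/s
Q = A × v_mean = 119 × 4.882 = 581.0 ft³/s

581 ft³/s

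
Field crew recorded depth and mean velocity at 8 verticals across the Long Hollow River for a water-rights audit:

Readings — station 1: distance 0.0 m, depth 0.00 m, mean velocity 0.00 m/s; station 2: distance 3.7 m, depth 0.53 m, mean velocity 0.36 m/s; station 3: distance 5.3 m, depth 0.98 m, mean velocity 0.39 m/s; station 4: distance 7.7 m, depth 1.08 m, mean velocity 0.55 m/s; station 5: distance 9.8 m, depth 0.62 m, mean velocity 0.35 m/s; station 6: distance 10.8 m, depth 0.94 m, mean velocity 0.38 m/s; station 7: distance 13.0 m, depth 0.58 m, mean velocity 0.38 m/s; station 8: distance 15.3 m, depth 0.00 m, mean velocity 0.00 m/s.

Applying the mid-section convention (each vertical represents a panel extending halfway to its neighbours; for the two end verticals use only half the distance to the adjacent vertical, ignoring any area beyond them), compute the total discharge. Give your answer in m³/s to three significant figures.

4.01 m³/s

w_2 = (5.3 − 0.0)/2 = 2.65 m; q_2 = 0.36 × 0.53 × 2.65 = 0.5056 m³/s
w_3 = (7.7 − 3.7)/2 = 2 m; q_3 = 0.39 × 0.98 × 2 = 0.7644 m³/s
w_4 = (9.8 − 5.3)/2 = 2.25 m; q_4 = 0.55 × 1.08 × 2.25 = 1.337 m³/s
w_5 = (10.8 − 7.7)/2 = 1.55 m; q_5 = 0.35 × 0.62 × 1.55 = 0.3364 m³/s
w_6 = (13.0 − 9.8)/2 = 1.6 m; q_6 = 0.38 × 0.94 × 1.6 = 0.5715 m³/s
w_7 = (15.3 − 10.8)/2 = 2.25 m; q_7 = 0.38 × 0.58 × 2.25 = 0.4959 m³/s
Stations 1, 8 contribute zero (depth or velocity is 0).
Q = Σ qᵢ = 4.010 m³/s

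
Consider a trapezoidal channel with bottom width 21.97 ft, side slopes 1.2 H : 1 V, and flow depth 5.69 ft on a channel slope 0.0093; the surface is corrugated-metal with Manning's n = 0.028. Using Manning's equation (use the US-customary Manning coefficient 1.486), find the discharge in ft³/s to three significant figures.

2160 ft³/s

A = (b + z·y)·y = (21.97 + 1.2×5.69)×5.69 = 163.9 ft²
P = b + 2y√(1+z²) = 21.97 + 2×5.69×√(1+1.2²) = 39.75 ft
R = A/P = 163.9/39.75 = 4.123 ft
Q = (1.486/n)·A·R^(2/3)·S^(1/2) = (1.486/0.028) × 163.9 × 4.123^(2/3) × 0.0093^(1/2) = 2156 ft³/s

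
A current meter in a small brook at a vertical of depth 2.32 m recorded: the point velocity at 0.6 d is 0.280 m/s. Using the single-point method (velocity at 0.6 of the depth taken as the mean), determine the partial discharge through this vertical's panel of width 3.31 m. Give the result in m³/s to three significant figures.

v̄ = v₀.₆ = 0.280 m/s
q = v̄ × d × w = 0.2800 × 2.32 × 3.31 = 2.150 m³/s

2.15 m³/s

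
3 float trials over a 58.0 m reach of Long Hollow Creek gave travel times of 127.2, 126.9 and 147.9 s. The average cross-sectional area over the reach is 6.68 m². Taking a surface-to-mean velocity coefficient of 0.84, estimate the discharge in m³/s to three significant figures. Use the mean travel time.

2.43 m³/s

t̄ = (127.2 + 126.9 + 147.9) / 3 = 134 s
v_surface = L / t̄ = 58.0 / 134 = 0.4328 m/s
v_mean = 0.84 × 0.4328 = 0.3636 m/s
Q = A × v_mean = 6.68 × 0.3636 = 2.429 m³/s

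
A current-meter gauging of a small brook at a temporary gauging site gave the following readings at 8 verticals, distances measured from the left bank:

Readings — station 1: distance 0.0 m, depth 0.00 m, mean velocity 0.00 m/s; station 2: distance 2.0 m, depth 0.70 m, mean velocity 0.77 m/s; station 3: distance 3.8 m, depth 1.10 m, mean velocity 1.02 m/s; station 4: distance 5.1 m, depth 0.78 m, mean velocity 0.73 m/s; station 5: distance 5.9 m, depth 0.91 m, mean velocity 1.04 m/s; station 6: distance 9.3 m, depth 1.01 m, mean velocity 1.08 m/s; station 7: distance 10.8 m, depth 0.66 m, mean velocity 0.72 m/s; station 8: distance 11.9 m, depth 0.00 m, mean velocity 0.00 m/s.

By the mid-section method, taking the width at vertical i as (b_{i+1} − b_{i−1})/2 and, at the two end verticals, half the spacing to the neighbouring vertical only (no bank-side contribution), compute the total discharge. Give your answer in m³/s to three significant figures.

8.64 m³/s

w_2 = (3.8 − 0.0)/2 = 1.9 m; q_2 = 0.77 × 0.70 × 1.9 = 1.024 m³/s
w_3 = (5.1 − 2.0)/2 = 1.55 m; q_3 = 1.02 × 1.10 × 1.55 = 1.739 m³/s
w_4 = (5.9 − 3.8)/2 = 1.05 m; q_4 = 0.73 × 0.78 × 1.05 = 0.5979 m³/s
w_5 = (9.3 − 5.1)/2 = 2.1 m; q_5 = 1.04 × 0.91 × 2.1 = 1.987 m³/s
w_6 = (10.8 − 5.9)/2 = 2.45 m; q_6 = 1.08 × 1.01 × 2.45 = 2.672 m³/s
w_7 = (11.9 − 9.3)/2 = 1.3 m; q_7 = 0.72 × 0.66 × 1.3 = 0.6178 m³/s
Stations 1, 8 contribute zero (depth or velocity is 0).
Q = Σ qᵢ = 8.639 m³/s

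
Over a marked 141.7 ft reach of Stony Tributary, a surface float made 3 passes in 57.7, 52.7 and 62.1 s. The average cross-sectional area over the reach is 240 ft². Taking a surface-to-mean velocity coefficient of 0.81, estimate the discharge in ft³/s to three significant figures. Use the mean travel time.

t̄ = (57.7 + 52.7 + 62.1) / 3 = 57.5 s
v_surface = L / t̄ = 141.7 / 57.5 = 2.464 ft/s
v_mean = 0.81 × 2.464 = 1.996 ft/s
Q = A × v_mean = 240 × 1.996 = 479.1 ft³/s

479 ft³/s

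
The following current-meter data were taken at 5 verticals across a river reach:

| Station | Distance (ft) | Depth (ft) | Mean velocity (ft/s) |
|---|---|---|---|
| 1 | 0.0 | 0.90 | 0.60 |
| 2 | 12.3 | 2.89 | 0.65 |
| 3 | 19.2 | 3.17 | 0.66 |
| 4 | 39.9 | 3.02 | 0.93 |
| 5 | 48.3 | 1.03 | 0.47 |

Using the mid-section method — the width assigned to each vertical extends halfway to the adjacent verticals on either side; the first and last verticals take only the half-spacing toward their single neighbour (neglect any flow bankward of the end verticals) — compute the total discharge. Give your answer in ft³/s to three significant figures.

w_1 = (12.3 − 0.0)/2 = 6.15 ft; q_1 = 0.60 × 0.90 × 6.15 = 3.321 ft³/s
w_2 = (19.2 − 0.0)/2 = 9.6 ft; q_2 = 0.65 × 2.89 × 9.6 = 18.03 ft³/s
w_3 = (39.9 − 12.3)/2 = 13.8 ft; q_3 = 0.66 × 3.17 × 13.8 = 28.87 ft³/s
w_4 = (48.3 − 19.2)/2 = 14.55 ft; q_4 = 0.93 × 3.02 × 14.55 = 40.87 ft³/s
w_5 = (48.3 − 39.9)/2 = 4.2 ft; q_5 = 0.47 × 1.03 × 4.2 = 2.033 ft³/s
Q = Σ qᵢ = 93.13 ft³/s

93.1 ft³/s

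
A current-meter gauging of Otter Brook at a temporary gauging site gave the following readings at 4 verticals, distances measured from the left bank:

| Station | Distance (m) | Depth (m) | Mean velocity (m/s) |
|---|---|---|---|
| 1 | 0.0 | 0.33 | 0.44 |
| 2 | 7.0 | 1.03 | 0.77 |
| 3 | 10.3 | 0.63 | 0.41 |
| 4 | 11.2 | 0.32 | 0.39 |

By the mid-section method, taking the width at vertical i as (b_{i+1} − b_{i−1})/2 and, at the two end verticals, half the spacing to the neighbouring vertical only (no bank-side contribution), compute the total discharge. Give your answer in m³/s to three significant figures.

w_1 = (7.0 − 0.0)/2 = 3.5 m; q_1 = 0.44 × 0.33 × 3.5 = 0.5082 m³/s
w_2 = (10.3 − 0.0)/2 = 5.15 m; q_2 = 0.77 × 1.03 × 5.15 = 4.084 m³/s
w_3 = (11.2 − 7.0)/2 = 2.1 m; q_3 = 0.41 × 0.63 × 2.1 = 0.5424 m³/s
w_4 = (11.2 − 10.3)/2 = 0.45 m; q_4 = 0.39 × 0.32 × 0.45 = 0.05616 m³/s
Q = Σ qᵢ = 5.191 m³/s

5.19 m³/s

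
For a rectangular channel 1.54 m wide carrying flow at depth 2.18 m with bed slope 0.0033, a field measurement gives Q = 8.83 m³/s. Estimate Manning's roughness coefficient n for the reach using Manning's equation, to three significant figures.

0.0150

A = b·y = 1.54 × 2.18 = 3.357 m²
P = b + 2y = 1.54 + 2×2.18 = 5.900 m
R = A/P = 3.357/5.900 = 0.5690 m
n = (1/Q)·A·R^(2/3)·S^(1/2) = (1/8.83) × 3.357 × 0.6867 × 0.05745 = 0.01500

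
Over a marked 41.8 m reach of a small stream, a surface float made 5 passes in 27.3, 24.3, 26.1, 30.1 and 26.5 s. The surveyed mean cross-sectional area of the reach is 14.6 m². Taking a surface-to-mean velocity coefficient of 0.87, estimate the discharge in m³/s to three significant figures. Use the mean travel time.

t̄ = (27.3 + 24.3 + 26.1 + 30.1 + 26.5) / 5 = 26.86 s
v_surface = L / t̄ = 41.8 / 26.86 = 1.556 m/s
v_mean = 0.87 × 1.556 = 1.354 m/s
Q = A × v_mean = 14.6 × 1.354 = 19.77 m³/s

19.8 m³/s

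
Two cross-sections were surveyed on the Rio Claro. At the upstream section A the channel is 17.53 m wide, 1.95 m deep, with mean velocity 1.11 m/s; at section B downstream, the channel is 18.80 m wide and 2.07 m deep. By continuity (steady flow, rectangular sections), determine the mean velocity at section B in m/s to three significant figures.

Q = A₁V₁ = (17.53×1.95) × 1.11 = 37.94 m³/s
A₂ = 18.80 × 2.07 = 38.92 m²
V₂ = Q/A₂ = 37.94/38.92 = 0.9750 m/s

0.975 m/s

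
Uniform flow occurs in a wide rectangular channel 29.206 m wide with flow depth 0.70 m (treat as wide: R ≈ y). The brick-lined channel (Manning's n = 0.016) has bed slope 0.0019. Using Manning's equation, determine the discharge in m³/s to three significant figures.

A = b·y = 29.206 × 0.70 = 20.44 m²
Wide channel: R ≈ y = 0.70 m
Q = (1/n)·A·R^(2/3)·S^(1/2) = (1/0.016) × 20.44 × 0.7000^(2/3) × 0.0019^(1/2) = 43.91 m³/s

43.9 m³/s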